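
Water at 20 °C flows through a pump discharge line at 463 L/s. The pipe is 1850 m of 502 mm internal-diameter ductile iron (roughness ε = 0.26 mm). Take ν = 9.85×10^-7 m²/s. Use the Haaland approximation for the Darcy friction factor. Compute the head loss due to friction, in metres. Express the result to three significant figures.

V = 4Q/(πD²) = 4·0.463/(π·0.502²) = 2.339 m/s
Re = VD/ν = 2.339·0.502/9.85×10^-7 = 1.19×10^6 → turbulent
ε/D = 0.26/502 = 5.18×10^-4
Haaland: f = 0.01723
h_f = f(L/D)V²/(2g) = 0.01723·(1850/0.502)·2.339²/(2·9.81) = 17.71 m

h_f ≈ 17.7 m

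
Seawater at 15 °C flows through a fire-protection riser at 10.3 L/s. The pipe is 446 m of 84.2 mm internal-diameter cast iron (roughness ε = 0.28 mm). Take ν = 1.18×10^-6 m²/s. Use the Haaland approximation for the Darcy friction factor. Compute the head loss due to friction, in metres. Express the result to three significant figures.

V = 4Q/(πD²) = 4·0.0103/(π·0.0842²) = 1.850 m/s
Re = VD/ν = 1.850·0.0842/1.18×10^-6 = 1.32×10^5 → turbulent
ε/D = 0.28/84.2 = 0.00333
Haaland: f = 0.02783
h_f = f(L/D)V²/(2g) = 0.02783·(446/0.0842)·1.850²/(2·9.81) = 25.71 m

h_f ≈ 25.7 m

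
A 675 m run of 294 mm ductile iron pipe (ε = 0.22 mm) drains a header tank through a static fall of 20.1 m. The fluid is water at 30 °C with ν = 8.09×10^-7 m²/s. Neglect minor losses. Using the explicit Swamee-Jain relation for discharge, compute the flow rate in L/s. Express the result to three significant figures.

Q ≈ 206 L/s

Swamee-Jain (Type II): Q = -0.965·√(gD⁵h_f/L)·ln[ε/(3.7D) + √(3.17ν²L/(gD³h_f))]
√(gD⁵h_f/L) = √(9.81·0.294⁵·20.1/675) = 0.02533
ε/(3.7D) = 2.02×10^-4; √(3.17ν²L/(gD³h_f)) = 1.67×10^-5
Q = -0.965·0.02533·ln(2.190×10^-4) = 0.2060 m³/s
Check: V = 3.03 m/s, Re = 1.10×10^6, f = 0.01875, h_f = 20.2 m ≈ 20.1 m ✓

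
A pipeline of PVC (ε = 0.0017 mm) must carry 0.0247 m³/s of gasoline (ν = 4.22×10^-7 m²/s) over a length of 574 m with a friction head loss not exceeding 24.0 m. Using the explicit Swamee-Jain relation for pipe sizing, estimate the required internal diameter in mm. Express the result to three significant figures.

Swamee-Jain (Type III): D = 0.66·[ε^1.25·(LQ²/(gh_f))^4.75 + ν·Q^9.4·(L/(gh_f))^5.2]^0.04
LQ²/(gh_f) = 0.001487; L/(gh_f) = 2.438
Term 1 = ε^1.25·(…)^4.75 = 2.28×10^-21; Term 2 = ν·Q^9.4·(…)^5.2 = 3.38×10^-20
D = 0.66·(2.28×10^-21 + 3.38×10^-20)^0.04 = 0.1101 m = 110 mm
Check: V = 2.59 m/s, Re = 6.77×10^5, f = 0.01270, h_f = 22.7 m ≈ 24.0 m ✓

D ≈ 110 mm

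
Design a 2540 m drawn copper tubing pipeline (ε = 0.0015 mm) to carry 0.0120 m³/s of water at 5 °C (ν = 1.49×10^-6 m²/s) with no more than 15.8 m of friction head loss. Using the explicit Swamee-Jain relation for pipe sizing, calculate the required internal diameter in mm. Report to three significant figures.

Swamee-Jain (Type III): D = 0.66·[ε^1.25·(LQ²/(gh_f))^4.75 + ν·Q^9.4·(L/(gh_f))^5.2]^0.04
LQ²/(gh_f) = 0.002360; L/(gh_f) = 16.39
Term 1 = ε^1.25·(…)^4.75 = 1.74×10^-20; Term 2 = ν·Q^9.4·(…)^5.2 = 2.71×10^-18
D = 0.66·(1.74×10^-20 + 2.71×10^-18)^0.04 = 0.1309 m = 131 mm
Check: V = 0.892 m/s, Re = 7.83×10^4, f = 0.01887, h_f = 14.8 m ≈ 15.8 m ✓

D ≈ 131 mm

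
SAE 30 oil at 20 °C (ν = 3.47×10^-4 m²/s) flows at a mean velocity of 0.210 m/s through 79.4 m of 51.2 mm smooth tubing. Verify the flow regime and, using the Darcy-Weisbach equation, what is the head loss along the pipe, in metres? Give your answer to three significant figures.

h_f ≈ 7.20 m

Re = VD/ν = 0.210·0.05120/3.47×10^-4 = 31.0 → laminar (Re < 2300)
f = 64/Re = 2.065
h_f = f(L/D)V²/(2g) = 2.065·(79.4/0.05120)·0.210²/(2·9.81) = 7.200 m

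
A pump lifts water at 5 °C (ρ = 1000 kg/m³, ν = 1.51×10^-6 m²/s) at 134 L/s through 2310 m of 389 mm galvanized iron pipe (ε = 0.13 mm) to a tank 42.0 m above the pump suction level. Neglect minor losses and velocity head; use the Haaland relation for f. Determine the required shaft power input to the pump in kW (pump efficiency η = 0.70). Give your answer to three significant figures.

V = 4Q/(πD²) = 1.127 m/s; Re = 2.90×10^5; ε/D = 3.34×10^-4; f = 0.01708
h_f = f(L/D)V²/2g = 6.573 m
Total head H = z + h_f = 42.0 + 6.573 = 48.57 m
P_hyd = ρgQH = 1000·9.81·0.134·48.57 = 63.85 kW
P_shaft = P_hyd/η = 63.85/0.70 = 91.22 kW

P_shaft ≈ 91.2 kW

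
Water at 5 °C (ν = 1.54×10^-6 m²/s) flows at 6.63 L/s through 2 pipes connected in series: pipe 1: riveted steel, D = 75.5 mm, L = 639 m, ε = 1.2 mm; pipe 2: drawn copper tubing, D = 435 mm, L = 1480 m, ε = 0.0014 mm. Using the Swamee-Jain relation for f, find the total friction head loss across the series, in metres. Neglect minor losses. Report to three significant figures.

H ≈ 43.1 m

Pipe 1: V = 1.481 m/s, Re = 7.26×10^4, ε/D = 0.0159, f = 0.04553, h_1 = f(L/D)V²/2g = 43.08 m
Pipe 2: V = 0.04461 m/s, Re = 1.26×10^4, ε/D = 3.22×10^-6, f = 0.02910, h_2 = f(L/D)V²/2g = 0.01004 m
Series → Q common, losses add: H = Σh = 43.09 m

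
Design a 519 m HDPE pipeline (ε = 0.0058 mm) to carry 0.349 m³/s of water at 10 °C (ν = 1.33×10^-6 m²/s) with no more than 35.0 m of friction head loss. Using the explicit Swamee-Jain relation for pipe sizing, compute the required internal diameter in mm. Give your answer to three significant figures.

Swamee-Jain (Type III): D = 0.66·[ε^1.25·(LQ²/(gh_f))^4.75 + ν·Q^9.4·(L/(gh_f))^5.2]^0.04
LQ²/(gh_f) = 0.1841; L/(gh_f) = 1.512
Term 1 = ε^1.25·(…)^4.75 = 9.19×10^-11; Term 2 = ν·Q^9.4·(…)^5.2 = 5.75×10^-10
D = 0.66·(9.19×10^-11 + 5.75×10^-10)^0.04 = 0.2835 m = 283 mm
Check: V = 5.53 m/s, Re = 1.18×10^6, f = 0.01183, h_f = 33.7 m ≈ 35.0 m ✓

D ≈ 283 mm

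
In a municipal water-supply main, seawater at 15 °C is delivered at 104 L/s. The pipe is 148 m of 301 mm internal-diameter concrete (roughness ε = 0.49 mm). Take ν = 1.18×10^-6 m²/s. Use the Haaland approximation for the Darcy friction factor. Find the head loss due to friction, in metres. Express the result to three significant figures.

V = 4Q/(πD²) = 4·0.104/(π·0.301²) = 1.462 m/s
Re = VD/ν = 1.462·0.301/1.18×10^-6 = 3.73×10^5 → turbulent
ε/D = 0.49/301 = 0.00163
Haaland: f = 0.02273
h_f = f(L/D)V²/(2g) = 0.02273·(148/0.301)·1.462²/(2·9.81) = 1.217 m

h_f ≈ 1.22 m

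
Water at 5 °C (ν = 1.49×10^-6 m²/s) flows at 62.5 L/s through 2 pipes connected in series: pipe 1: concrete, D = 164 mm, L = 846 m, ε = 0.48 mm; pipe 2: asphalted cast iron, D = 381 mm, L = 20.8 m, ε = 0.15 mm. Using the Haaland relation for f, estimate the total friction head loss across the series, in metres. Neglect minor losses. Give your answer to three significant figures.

Pipe 1: V = 2.959 m/s, Re = 3.26×10^5, ε/D = 0.00293, f = 0.02642, h_1 = f(L/D)V²/2g = 60.80 m
Pipe 2: V = 0.5482 m/s, Re = 1.40×10^5, ε/D = 3.94×10^-4, f = 0.01877, h_2 = f(L/D)V²/2g = 0.01570 m
Series → Q common, losses add: H = Σh = 60.81 m

H ≈ 60.8 m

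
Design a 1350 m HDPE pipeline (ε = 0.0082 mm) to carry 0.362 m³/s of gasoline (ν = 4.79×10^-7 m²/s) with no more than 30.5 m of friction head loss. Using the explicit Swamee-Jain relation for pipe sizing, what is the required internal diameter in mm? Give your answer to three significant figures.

Swamee-Jain (Type III): D = 0.66·[ε^1.25·(LQ²/(gh_f))^4.75 + ν·Q^9.4·(L/(gh_f))^5.2]^0.04
LQ²/(gh_f) = 0.5913; L/(gh_f) = 4.512
Term 1 = ε^1.25·(…)^4.75 = 3.62×10^-8; Term 2 = ν·Q^9.4·(…)^5.2 = 8.61×10^-8
D = 0.66·(3.62×10^-8 + 8.61×10^-8)^0.04 = 0.3492 m = 349 mm
Check: V = 3.78 m/s, Re = 2.76×10^6, f = 0.01081, h_f = 30.4 m ≈ 30.5 m ✓

D ≈ 349 mm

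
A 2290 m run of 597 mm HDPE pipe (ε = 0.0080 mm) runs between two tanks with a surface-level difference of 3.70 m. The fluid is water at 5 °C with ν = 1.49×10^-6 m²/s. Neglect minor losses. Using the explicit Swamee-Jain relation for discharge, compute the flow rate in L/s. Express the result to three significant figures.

Swamee-Jain (Type II): Q = -0.965·√(gD⁵h_f/L)·ln[ε/(3.7D) + √(3.17ν²L/(gD³h_f))]
√(gD⁵h_f/L) = √(9.81·0.597⁵·3.70/2290) = 0.03467
ε/(3.7D) = 3.62×10^-6; √(3.17ν²L/(gD³h_f)) = 4.57×10^-5
Q = -0.965·0.03467·ln(4.930×10^-5) = 0.3318 m³/s
Check: V = 1.19 m/s, Re = 4.75×10^5, f = 0.01342, h_f = 3.69 m ≈ 3.70 m ✓

Q ≈ 332 L/s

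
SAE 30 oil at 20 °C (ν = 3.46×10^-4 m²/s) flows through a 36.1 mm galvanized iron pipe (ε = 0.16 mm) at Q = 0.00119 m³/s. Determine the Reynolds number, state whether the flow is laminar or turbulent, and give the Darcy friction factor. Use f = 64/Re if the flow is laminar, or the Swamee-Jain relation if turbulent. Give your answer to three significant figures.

V = 4Q/(πD²) = 1.163 m/s
Re = VD/ν = 1.163·0.0361/3.46×10^-4 = 121
Re < 2300 → laminar → f = 64/Re = 0.5276

Re ≈ 121; laminar; f = 64/Re ≈ 0.528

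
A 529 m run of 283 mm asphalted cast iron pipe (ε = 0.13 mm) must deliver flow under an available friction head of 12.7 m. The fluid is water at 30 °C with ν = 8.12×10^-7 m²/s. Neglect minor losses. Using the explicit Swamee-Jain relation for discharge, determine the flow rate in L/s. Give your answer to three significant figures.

Q ≈ 177 L/s

Swamee-Jain (Type II): Q = -0.965·√(gD⁵h_f/L)·ln[ε/(3.7D) + √(3.17ν²L/(gD³h_f))]
√(gD⁵h_f/L) = √(9.81·0.283⁵·12.7/529) = 0.02068
ε/(3.7D) = 1.24×10^-4; √(3.17ν²L/(gD³h_f)) = 1.98×10^-5
Q = -0.965·0.02068·ln(1.439×10^-4) = 0.1765 m³/s
Check: V = 2.81 m/s, Re = 9.78×10^5, f = 0.01703, h_f = 12.8 m ≈ 12.7 m ✓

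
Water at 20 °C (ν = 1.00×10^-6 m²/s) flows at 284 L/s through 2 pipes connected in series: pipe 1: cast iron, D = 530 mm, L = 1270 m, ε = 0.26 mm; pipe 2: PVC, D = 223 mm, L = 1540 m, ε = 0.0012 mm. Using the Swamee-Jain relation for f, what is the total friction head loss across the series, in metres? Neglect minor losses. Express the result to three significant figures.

Pipe 1: V = 1.287 m/s, Re = 6.82×10^5, ε/D = 4.91×10^-4, f = 0.01747, h_1 = f(L/D)V²/2g = 3.536 m
Pipe 2: V = 7.271 m/s, Re = 1.62×10^6, ε/D = 5.38×10^-6, f = 0.01090, h_2 = f(L/D)V²/2g = 202.8 m
Series → Q common, losses add: H = Σh = 206.4 m

H ≈ 206 m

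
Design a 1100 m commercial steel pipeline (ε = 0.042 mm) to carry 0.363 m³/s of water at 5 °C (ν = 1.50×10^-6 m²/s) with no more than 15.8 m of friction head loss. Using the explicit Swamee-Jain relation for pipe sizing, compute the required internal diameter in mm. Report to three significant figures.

Swamee-Jain (Type III): D = 0.66·[ε^1.25·(LQ²/(gh_f))^4.75 + ν·Q^9.4·(L/(gh_f))^5.2]^0.04
LQ²/(gh_f) = 0.9351; L/(gh_f) = 7.097
Term 1 = ε^1.25·(…)^4.75 = 2.46×10^-6; Term 2 = ν·Q^9.4·(…)^5.2 = 2.92×10^-6
D = 0.66·(2.46×10^-6 + 2.92×10^-6)^0.04 = 0.4062 m = 406 mm
Check: V = 2.80 m/s, Re = 7.59×10^5, f = 0.01389, h_f = 15.0 m ≈ 15.8 m ✓

D ≈ 406 mm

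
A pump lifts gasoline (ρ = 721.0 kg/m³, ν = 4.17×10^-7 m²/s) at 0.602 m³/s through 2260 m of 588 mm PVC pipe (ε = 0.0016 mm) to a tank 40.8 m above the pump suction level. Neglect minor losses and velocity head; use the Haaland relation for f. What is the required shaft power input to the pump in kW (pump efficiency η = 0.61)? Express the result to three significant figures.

V = 4Q/(πD²) = 2.217 m/s; Re = 3.13×10^6; ε/D = 2.72×10^-6; f = 0.009749
h_f = f(L/D)V²/2g = 9.386 m
Total head H = z + h_f = 40.8 + 9.386 = 50.19 m
P_hyd = ρgQH = 721.0·9.81·0.602·50.19 = 213.7 kW
P_shaft = P_hyd/η = 213.7/0.61 = 350.3 kW

P_shaft ≈ 350 kW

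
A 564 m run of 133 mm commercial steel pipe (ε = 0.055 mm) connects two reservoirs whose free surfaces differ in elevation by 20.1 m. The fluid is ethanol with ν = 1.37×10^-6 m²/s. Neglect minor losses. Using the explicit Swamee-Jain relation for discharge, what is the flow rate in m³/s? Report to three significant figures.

Q ≈ 0.0314 m³/s

Swamee-Jain (Type II): Q = -0.965·√(gD⁵h_f/L)·ln[ε/(3.7D) + √(3.17ν²L/(gD³h_f))]
√(gD⁵h_f/L) = √(9.81·0.133⁵·20.1/564) = 0.003814
ε/(3.7D) = 1.12×10^-4; √(3.17ν²L/(gD³h_f)) = 8.51×10^-5
Q = -0.965·0.003814·ln(1.968×10^-4) = 0.03141 m³/s
Check: V = 2.26 m/s, Re = 2.19×10^5, f = 0.01830, h_f = 20.2 m ≈ 20.1 m ✓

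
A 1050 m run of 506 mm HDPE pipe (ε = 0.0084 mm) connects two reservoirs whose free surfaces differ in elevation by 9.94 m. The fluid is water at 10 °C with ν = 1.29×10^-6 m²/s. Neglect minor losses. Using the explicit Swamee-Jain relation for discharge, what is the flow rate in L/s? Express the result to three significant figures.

Swamee-Jain (Type II): Q = -0.965·√(gD⁵h_f/L)·ln[ε/(3.7D) + √(3.17ν²L/(gD³h_f))]
√(gD⁵h_f/L) = √(9.81·0.506⁵·9.94/1050) = 0.05550
ε/(3.7D) = 4.49×10^-6; √(3.17ν²L/(gD³h_f)) = 2.09×10^-5
Q = -0.965·0.05550·ln(2.543×10^-5) = 0.5666 m³/s
Check: V = 2.82 m/s, Re = 1.11×10^6, f = 0.01184, h_f = 9.94 m ≈ 9.94 m ✓

Q ≈ 567 L/s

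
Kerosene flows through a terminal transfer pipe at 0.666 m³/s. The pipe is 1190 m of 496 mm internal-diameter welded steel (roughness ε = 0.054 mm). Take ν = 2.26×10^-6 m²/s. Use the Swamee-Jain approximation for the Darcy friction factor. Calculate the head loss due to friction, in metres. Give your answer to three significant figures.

V = 4Q/(πD²) = 4·0.666/(π·0.496²) = 3.447 m/s
Re = VD/ν = 3.447·0.496/2.26×10^-6 = 7.56×10^5 → turbulent
ε/D = 0.054/496 = 1.09×10^-4
Swamee-Jain: f = 0.01397
h_f = f(L/D)V²/(2g) = 0.01397·(1190/0.496)·3.447²/(2·9.81) = 20.29 m

h_f ≈ 20.3 m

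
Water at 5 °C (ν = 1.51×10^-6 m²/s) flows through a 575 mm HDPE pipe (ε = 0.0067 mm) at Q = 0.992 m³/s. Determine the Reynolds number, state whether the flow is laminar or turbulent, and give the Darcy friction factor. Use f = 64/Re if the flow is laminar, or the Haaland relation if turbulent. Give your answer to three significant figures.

Re ≈ 1.45×10^6; turbulent; f ≈ 0.0112

V = 4Q/(πD²) = 3.820 m/s
Re = VD/ν = 3.820·0.575/1.51×10^-6 = 1.45×10^6
Re > 4000 → turbulent; ε/D = 1.17×10^-5
Haaland: f = 0.01117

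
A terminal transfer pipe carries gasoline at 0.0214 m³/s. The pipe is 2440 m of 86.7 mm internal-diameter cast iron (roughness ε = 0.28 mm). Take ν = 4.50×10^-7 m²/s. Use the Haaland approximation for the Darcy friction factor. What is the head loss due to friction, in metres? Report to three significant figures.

V = 4Q/(πD²) = 4·0.0214/(π·0.0867²) = 3.625 m/s
Re = VD/ν = 3.625·0.0867/4.50×10^-7 = 6.98×10^5 → turbulent
ε/D = 0.28/86.7 = 0.00323
Haaland: f = 0.02694
h_f = f(L/D)V²/(2g) = 0.02694·(2440/0.0867)·3.625²/(2·9.81) = 507.7 m

h_f ≈ 508 m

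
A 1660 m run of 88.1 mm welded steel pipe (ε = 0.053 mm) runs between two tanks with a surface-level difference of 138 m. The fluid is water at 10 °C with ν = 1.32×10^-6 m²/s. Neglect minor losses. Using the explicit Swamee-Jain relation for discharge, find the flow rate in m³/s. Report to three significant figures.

Q ≈ 0.0166 m³/s

Swamee-Jain (Type II): Q = -0.965·√(gD⁵h_f/L)·ln[ε/(3.7D) + √(3.17ν²L/(gD³h_f))]
√(gD⁵h_f/L) = √(9.81·0.0881⁵·138/1660) = 0.002080
ε/(3.7D) = 1.63×10^-4; √(3.17ν²L/(gD³h_f)) = 9.95×10^-5
Q = -0.965·0.002080·ln(2.621×10^-4) = 0.01656 m³/s
Check: V = 2.72 m/s, Re = 1.81×10^5, f = 0.01961, h_f = 139 m ≈ 138 m ✓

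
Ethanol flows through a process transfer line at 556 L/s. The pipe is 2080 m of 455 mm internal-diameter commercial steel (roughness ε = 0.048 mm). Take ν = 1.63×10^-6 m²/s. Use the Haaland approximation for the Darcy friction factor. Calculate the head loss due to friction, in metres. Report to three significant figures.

h_f ≈ 36.7 m

V = 4Q/(πD²) = 4·0.556/(π·0.455²) = 3.419 m/s
Re = VD/ν = 3.419·0.455/1.63×10^-6 = 9.55×10^5 → turbulent
ε/D = 0.048/455 = 1.05×10^-4
Haaland: f = 0.01346
h_f = f(L/D)V²/(2g) = 0.01346·(2080/0.455)·3.419²/(2·9.81) = 36.66 m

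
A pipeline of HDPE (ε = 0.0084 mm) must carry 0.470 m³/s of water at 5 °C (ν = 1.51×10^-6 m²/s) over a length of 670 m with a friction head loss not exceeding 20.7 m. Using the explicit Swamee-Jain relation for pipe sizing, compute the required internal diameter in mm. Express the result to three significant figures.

D ≈ 375 mm

Swamee-Jain (Type III): D = 0.66·[ε^1.25·(LQ²/(gh_f))^4.75 + ν·Q^9.4·(L/(gh_f))^5.2]^0.04
LQ²/(gh_f) = 0.7288; L/(gh_f) = 3.299
Term 1 = ε^1.25·(…)^4.75 = 1.01×10^-7; Term 2 = ν·Q^9.4·(…)^5.2 = 6.20×10^-7
D = 0.66·(1.01×10^-7 + 6.20×10^-7)^0.04 = 0.3749 m = 375 mm
Check: V = 4.26 m/s, Re = 1.06×10^6, f = 0.01204, h_f = 19.9 m ≈ 20.7 m ✓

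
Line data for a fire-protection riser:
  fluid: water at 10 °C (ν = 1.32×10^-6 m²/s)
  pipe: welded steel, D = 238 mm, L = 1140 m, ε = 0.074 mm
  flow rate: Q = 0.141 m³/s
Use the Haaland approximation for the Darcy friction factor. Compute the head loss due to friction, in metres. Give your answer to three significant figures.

h_f ≈ 39.5 m

V = 4Q/(πD²) = 4·0.141/(π·0.238²) = 3.169 m/s
Re = VD/ν = 3.169·0.238/1.32×10^-6 = 5.71×10^5 → turbulent
ε/D = 0.074/238 = 3.11×10^-4
Haaland: f = 0.01611
h_f = f(L/D)V²/(2g) = 0.01611·(1140/0.238)·3.169²/(2·9.81) = 39.51 m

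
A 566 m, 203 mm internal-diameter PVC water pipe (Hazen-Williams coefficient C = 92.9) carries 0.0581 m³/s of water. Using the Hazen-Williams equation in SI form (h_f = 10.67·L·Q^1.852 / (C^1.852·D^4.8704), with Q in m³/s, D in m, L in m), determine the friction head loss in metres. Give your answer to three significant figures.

h_f ≈ 16.6 m

h_f = 10.67·566·0.0581^1.852 / (92.9^1.852·0.203^4.8704) = 16.61 m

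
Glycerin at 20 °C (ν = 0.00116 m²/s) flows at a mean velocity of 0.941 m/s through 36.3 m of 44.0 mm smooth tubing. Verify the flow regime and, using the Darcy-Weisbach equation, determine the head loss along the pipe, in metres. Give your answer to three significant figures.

h_f ≈ 66.8 m

Re = VD/ν = 0.941·0.04400/0.00116 = 35.7 → laminar (Re < 2300)
f = 64/Re = 1.793
h_f = f(L/D)V²/(2g) = 1.793·(36.3/0.04400)·0.941²/(2·9.81) = 66.76 m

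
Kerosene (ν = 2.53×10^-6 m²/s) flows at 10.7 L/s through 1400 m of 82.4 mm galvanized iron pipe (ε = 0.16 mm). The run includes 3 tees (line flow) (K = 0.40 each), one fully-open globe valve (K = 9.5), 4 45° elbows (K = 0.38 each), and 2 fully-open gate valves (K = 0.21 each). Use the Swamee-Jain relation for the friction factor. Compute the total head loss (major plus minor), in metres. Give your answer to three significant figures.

V = 4Q/(πD²) = 2.007 m/s; V²/2g = 0.2052 m
Re = 6.54×10^4, ε/D = 0.00194 → f = 0.02598 (Swamee-Jain)
Major: h_f = f(L/D)·V²/2g = 0.02598·16990·0.2052 = 90.59 m
Minor: ΣK = 12.6; h_m = ΣK·V²/2g = 2.594 m
Total H_L = 90.59 + 2.594 = 93.18 m

H_L ≈ 93.2 m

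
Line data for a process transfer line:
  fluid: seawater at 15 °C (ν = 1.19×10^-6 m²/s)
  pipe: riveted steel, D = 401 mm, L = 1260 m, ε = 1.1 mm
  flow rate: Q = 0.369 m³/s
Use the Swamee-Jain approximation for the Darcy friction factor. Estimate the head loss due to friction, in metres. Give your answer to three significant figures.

h_f ≈ 35.2 m

V = 4Q/(πD²) = 4·0.369/(π·0.401²) = 2.922 m/s
Re = VD/ν = 2.922·0.401/1.19×10^-6 = 9.85×10^5 → turbulent
ε/D = 1.1/401 = 0.00274
Swamee-Jain: f = 0.02574
h_f = f(L/D)V²/(2g) = 0.02574·(1260/0.401)·2.922²/(2·9.81) = 35.19 m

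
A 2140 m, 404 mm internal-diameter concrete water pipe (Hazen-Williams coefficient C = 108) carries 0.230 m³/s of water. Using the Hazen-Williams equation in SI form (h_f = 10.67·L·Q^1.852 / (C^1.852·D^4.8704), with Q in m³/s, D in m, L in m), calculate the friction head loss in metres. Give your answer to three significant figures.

h_f ≈ 21.3 m

h_f = 10.67·2140·0.230^1.852 / (108^1.852·0.404^4.8704) = 21.27 m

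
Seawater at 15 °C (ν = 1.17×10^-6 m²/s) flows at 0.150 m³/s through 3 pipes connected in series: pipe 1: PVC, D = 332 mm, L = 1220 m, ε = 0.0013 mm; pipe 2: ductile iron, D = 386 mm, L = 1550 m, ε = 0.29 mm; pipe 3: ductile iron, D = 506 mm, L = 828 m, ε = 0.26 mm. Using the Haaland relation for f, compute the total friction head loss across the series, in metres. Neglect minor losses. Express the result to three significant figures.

Pipe 1: V = 1.733 m/s, Re = 4.92×10^5, ε/D = 3.92×10^-6, f = 0.01314, h_1 = f(L/D)V²/2g = 7.391 m
Pipe 2: V = 1.282 m/s, Re = 4.23×10^5, ε/D = 7.51×10^-4, f = 0.01912, h_2 = f(L/D)V²/2g = 6.430 m
Pipe 3: V = 0.7459 m/s, Re = 3.23×10^5, ε/D = 5.14×10^-4, f = 0.01807, h_3 = f(L/D)V²/2g = 0.8386 m
Series → Q common, losses add: H = Σh = 14.66 m

H ≈ 14.7 m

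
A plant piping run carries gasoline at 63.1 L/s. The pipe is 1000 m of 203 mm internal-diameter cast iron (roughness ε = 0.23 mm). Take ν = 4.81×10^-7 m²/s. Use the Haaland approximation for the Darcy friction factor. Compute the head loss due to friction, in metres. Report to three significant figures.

h_f ≈ 19.6 m

V = 4Q/(πD²) = 4·0.0631/(π·0.203²) = 1.950 m/s
Re = VD/ν = 1.950·0.203/4.81×10^-7 = 8.23×10^5 → turbulent
ε/D = 0.23/203 = 0.00113
Haaland: f = 0.02058
h_f = f(L/D)V²/(2g) = 0.02058·(1000/0.203)·1.950²/(2·9.81) = 19.64 m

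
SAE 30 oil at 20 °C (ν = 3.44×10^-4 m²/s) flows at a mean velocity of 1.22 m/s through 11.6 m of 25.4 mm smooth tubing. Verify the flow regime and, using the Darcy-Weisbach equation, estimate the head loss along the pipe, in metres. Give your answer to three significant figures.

Re = VD/ν = 1.22·0.02540/3.44×10^-4 = 90.1 → laminar (Re < 2300)
f = 64/Re = 0.7105
h_f = f(L/D)V²/(2g) = 0.7105·(11.6/0.02540)·1.22²/(2·9.81) = 24.61 m

h_f ≈ 24.6 m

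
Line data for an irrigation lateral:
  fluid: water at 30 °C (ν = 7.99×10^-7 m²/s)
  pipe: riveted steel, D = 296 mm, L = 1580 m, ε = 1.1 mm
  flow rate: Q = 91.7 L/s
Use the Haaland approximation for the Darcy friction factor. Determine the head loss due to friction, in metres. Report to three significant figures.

h_f ≈ 13.6 m

V = 4Q/(πD²) = 4·0.0917/(π·0.296²) = 1.333 m/s
Re = VD/ν = 1.333·0.296/7.99×10^-7 = 4.94×10^5 → turbulent
ε/D = 1.1/296 = 0.00372
Haaland: f = 0.02808
h_f = f(L/D)V²/(2g) = 0.02808·(1580/0.296)·1.333²/(2·9.81) = 13.57 m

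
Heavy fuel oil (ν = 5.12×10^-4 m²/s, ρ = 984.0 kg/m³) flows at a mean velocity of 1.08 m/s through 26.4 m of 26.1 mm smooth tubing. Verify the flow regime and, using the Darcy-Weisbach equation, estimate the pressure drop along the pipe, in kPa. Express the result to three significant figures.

Δp ≈ 675 kPa

Re = VD/ν = 1.08·0.02610/5.12×10^-4 = 55.1 → laminar (Re < 2300)
f = 64/Re = 1.162
h_f = f(L/D)V²/(2g) = 1.162·(26.4/0.02610)·1.08²/(2·9.81) = 69.90 m
Δp = ρg·h_f = 984.0·9.81·69.90 = 674.8 kPa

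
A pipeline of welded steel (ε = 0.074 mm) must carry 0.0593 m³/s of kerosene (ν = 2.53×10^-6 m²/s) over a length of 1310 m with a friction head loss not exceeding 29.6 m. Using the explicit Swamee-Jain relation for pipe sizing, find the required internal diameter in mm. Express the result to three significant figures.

Swamee-Jain (Type III): D = 0.66·[ε^1.25·(LQ²/(gh_f))^4.75 + ν·Q^9.4·(L/(gh_f))^5.2]^0.04
LQ²/(gh_f) = 0.01586; L/(gh_f) = 4.511
Term 1 = ε^1.25·(…)^4.75 = 1.94×10^-14; Term 2 = ν·Q^9.4·(…)^5.2 = 1.87×10^-14
D = 0.66·(1.94×10^-14 + 1.87×10^-14)^0.04 = 0.1918 m = 192 mm
Check: V = 2.05 m/s, Re = 1.56×10^5, f = 0.01881, h_f = 27.6 m ≈ 29.6 m ✓

D ≈ 192 mm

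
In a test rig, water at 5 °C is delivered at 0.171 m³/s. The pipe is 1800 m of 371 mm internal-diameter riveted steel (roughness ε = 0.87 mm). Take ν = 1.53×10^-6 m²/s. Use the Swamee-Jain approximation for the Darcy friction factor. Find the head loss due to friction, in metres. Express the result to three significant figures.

V = 4Q/(πD²) = 4·0.171/(π·0.371²) = 1.582 m/s
Re = VD/ν = 1.582·0.371/1.53×10^-6 = 3.84×10^5 → turbulent
ε/D = 0.87/371 = 0.00235
Swamee-Jain: f = 0.02500
h_f = f(L/D)V²/(2g) = 0.02500·(1800/0.371)·1.582²/(2·9.81) = 15.47 m

h_f ≈ 15.5 m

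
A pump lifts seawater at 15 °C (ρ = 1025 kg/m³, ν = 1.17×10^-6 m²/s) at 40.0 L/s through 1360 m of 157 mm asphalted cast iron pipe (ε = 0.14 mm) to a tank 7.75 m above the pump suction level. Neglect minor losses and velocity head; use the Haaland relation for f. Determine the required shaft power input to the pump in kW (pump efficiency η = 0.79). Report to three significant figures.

P_shaft ≈ 23.3 kW

V = 4Q/(πD²) = 2.066 m/s; Re = 2.77×10^5; ε/D = 8.92×10^-4; f = 0.02012
h_f = f(L/D)V²/2g = 37.93 m
Total head H = z + h_f = 7.75 + 37.93 = 45.68 m
P_hyd = ρgQH = 1025·9.81·0.0400·45.68 = 18.37 kW
P_shaft = P_hyd/η = 18.37/0.79 = 23.26 kW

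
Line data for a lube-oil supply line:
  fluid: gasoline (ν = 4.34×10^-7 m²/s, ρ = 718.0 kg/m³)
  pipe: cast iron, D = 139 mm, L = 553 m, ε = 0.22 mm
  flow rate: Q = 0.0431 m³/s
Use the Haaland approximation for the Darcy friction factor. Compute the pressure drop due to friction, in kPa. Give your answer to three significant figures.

V = 4Q/(πD²) = 4·0.0431/(π·0.139²) = 2.840 m/s
Re = VD/ν = 2.840·0.139/4.34×10^-7 = 9.10×10^5 → turbulent
ε/D = 0.22/139 = 0.00158
Haaland: f = 0.02228
h_f = f(L/D)V²/(2g) = 0.02228·(553/0.139)·2.840²/(2·9.81) = 36.45 m
Δp = ρg·h_f = 718.0·9.81·36.45 = 256.7 kPa

Δp ≈ 257 kPa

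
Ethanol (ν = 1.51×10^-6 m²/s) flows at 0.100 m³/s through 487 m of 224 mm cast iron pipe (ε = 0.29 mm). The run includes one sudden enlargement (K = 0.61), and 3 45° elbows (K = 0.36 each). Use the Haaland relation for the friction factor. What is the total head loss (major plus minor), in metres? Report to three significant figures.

V = 4Q/(πD²) = 2.538 m/s; V²/2g = 0.3282 m
Re = 3.76×10^5, ε/D = 0.00129 → f = 0.02155 (Haaland)
Major: h_f = f(L/D)·V²/2g = 0.02155·2174·0.3282 = 15.37 m
Minor: ΣK = 1.69; h_m = ΣK·V²/2g = 0.5546 m
Total H_L = 15.37 + 0.5546 = 15.93 m

H_L ≈ 15.9 m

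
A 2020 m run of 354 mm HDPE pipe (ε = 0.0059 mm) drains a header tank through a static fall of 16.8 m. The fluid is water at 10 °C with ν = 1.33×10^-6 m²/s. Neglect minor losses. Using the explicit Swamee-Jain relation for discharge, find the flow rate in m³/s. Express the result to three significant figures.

Swamee-Jain (Type II): Q = -0.965·√(gD⁵h_f/L)·ln[ε/(3.7D) + √(3.17ν²L/(gD³h_f))]
√(gD⁵h_f/L) = √(9.81·0.354⁵·16.8/2020) = 0.02130
ε/(3.7D) = 4.50×10^-6; √(3.17ν²L/(gD³h_f)) = 3.94×10^-5
Q = -0.965·0.02130·ln(4.387×10^-5) = 0.2062 m³/s
Check: V = 2.10 m/s, Re = 5.58×10^5, f = 0.01312, h_f = 16.8 m ≈ 16.8 m ✓

Q ≈ 0.206 m³/s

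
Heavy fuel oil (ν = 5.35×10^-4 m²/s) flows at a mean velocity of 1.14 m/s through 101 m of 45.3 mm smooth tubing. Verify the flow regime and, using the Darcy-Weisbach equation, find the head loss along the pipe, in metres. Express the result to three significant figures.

h_f ≈ 97.9 m

Re = VD/ν = 1.14·0.04530/5.35×10^-4 = 96.5 → laminar (Re < 2300)
f = 64/Re = 0.6630
h_f = f(L/D)V²/(2g) = 0.6630·(101/0.04530)·1.14²/(2·9.81) = 97.92 m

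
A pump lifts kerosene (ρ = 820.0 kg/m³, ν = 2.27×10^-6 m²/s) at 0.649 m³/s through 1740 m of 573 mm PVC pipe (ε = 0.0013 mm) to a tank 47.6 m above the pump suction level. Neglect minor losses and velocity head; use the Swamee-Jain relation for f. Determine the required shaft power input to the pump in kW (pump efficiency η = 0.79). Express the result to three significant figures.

V = 4Q/(πD²) = 2.517 m/s; Re = 6.35×10^5; ε/D = 2.27×10^-6; f = 0.01259
h_f = f(L/D)V²/2g = 12.34 m
Total head H = z + h_f = 47.6 + 12.34 = 59.94 m
P_hyd = ρgQH = 820.0·9.81·0.649·59.94 = 312.9 kW
P_shaft = P_hyd/η = 312.9/0.79 = 396.1 kW

P_shaft ≈ 396 kW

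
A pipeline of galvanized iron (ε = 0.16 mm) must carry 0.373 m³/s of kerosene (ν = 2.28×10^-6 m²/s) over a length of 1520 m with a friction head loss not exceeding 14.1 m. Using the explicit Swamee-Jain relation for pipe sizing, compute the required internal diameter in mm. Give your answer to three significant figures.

Swamee-Jain (Type III): D = 0.66·[ε^1.25·(LQ²/(gh_f))^4.75 + ν·Q^9.4·(L/(gh_f))^5.2]^0.04
LQ²/(gh_f) = 1.529; L/(gh_f) = 10.99
Term 1 = ε^1.25·(…)^4.75 = 1.35×10^-4; Term 2 = ν·Q^9.4·(…)^5.2 = 5.56×10^-5
D = 0.66·(1.35×10^-4 + 5.56×10^-5)^0.04 = 0.4686 m = 469 mm
Check: V = 2.16 m/s, Re = 4.45×10^5, f = 0.01682, h_f = 13.0 m ≈ 14.1 m ✓

D ≈ 469 mm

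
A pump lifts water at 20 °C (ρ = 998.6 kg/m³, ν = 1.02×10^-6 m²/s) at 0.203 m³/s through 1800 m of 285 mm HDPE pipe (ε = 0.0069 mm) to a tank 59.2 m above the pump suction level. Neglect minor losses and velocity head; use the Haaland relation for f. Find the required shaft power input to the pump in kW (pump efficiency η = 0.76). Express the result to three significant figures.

P_shaft ≈ 259 kW

V = 4Q/(πD²) = 3.182 m/s; Re = 8.89×10^5; ε/D = 2.42×10^-5; f = 0.01224
h_f = f(L/D)V²/2g = 39.90 m
Total head H = z + h_f = 59.2 + 39.90 = 99.10 m
P_hyd = ρgQH = 998.6·9.81·0.203·99.10 = 197.1 kW
P_shaft = P_hyd/η = 197.1/0.76 = 259.3 kW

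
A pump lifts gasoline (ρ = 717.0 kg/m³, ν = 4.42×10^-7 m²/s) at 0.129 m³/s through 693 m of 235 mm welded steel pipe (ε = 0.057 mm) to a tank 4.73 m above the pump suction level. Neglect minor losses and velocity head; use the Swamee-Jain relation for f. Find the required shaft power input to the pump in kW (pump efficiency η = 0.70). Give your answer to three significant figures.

V = 4Q/(πD²) = 2.974 m/s; Re = 1.58×10^6; ε/D = 2.43×10^-4; f = 0.01492
h_f = f(L/D)V²/2g = 19.84 m
Total head H = z + h_f = 4.73 + 19.84 = 24.57 m
P_hyd = ρgQH = 717.0·9.81·0.129·24.57 = 22.29 kW
P_shaft = P_hyd/η = 22.29/0.70 = 31.85 kW

P_shaft ≈ 31.8 kW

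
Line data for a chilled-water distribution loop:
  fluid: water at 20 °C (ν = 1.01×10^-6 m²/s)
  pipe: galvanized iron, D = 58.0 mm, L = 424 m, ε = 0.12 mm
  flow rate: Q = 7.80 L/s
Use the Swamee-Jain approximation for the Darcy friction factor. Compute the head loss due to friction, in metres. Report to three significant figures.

h_f ≈ 80.7 m

V = 4Q/(πD²) = 4·0.00780/(π·0.0580²) = 2.952 m/s
Re = VD/ν = 2.952·0.0580/1.01×10^-6 = 1.70×10^5 → turbulent
ε/D = 0.12/58.0 = 0.00207
Swamee-Jain: f = 0.02484
h_f = f(L/D)V²/(2g) = 0.02484·(424/0.0580)·2.952²/(2·9.81) = 80.66 m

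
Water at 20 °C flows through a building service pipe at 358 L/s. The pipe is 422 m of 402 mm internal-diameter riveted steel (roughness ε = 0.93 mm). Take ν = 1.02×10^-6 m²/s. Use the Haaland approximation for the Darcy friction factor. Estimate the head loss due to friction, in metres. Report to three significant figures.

V = 4Q/(πD²) = 4·0.358/(π·0.402²) = 2.821 m/s
Re = VD/ν = 2.821·0.402/1.02×10^-6 = 1.11×10^6 → turbulent
ε/D = 0.93/402 = 0.00231
Haaland: f = 0.02454
h_f = f(L/D)V²/(2g) = 0.02454·(422/0.402)·2.821²/(2·9.81) = 10.44 m

h_f ≈ 10.4 m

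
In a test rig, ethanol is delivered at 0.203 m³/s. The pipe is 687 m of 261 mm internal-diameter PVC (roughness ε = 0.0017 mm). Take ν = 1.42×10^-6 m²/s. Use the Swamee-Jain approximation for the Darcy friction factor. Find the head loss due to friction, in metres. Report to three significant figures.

V = 4Q/(πD²) = 4·0.203/(π·0.261²) = 3.794 m/s
Re = VD/ν = 3.794·0.261/1.42×10^-6 = 6.97×10^5 → turbulent
ε/D = 0.0017/261 = 6.51×10^-6
Swamee-Jain: f = 0.01247
h_f = f(L/D)V²/(2g) = 0.01247·(687/0.261)·3.794²/(2·9.81) = 24.09 m

h_f ≈ 24.1 m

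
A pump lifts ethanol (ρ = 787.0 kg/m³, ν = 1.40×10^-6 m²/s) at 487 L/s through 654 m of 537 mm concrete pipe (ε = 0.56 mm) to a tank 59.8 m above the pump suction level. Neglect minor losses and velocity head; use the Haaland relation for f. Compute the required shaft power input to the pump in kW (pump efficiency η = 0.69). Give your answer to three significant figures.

V = 4Q/(πD²) = 2.150 m/s; Re = 8.25×10^5; ε/D = 0.00104; f = 0.02019
h_f = f(L/D)V²/2g = 5.794 m
Total head H = z + h_f = 59.8 + 5.794 = 65.59 m
P_hyd = ρgQH = 787.0·9.81·0.487·65.59 = 246.6 kW
P_shaft = P_hyd/η = 246.6/0.69 = 357.4 kW

P_shaft ≈ 357 kW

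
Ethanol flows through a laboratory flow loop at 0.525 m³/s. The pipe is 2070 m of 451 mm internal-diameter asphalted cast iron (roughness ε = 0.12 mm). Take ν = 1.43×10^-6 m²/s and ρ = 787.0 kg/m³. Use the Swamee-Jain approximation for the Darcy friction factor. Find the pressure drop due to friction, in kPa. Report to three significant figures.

Δp ≈ 301 kPa

V = 4Q/(πD²) = 4·0.525/(π·0.451²) = 3.286 m/s
Re = VD/ν = 3.286·0.451/1.43×10^-6 = 1.04×10^6 → turbulent
ε/D = 0.12/451 = 2.66×10^-4
Swamee-Jain: f = 0.01542
h_f = f(L/D)V²/(2g) = 0.01542·(2070/0.451)·3.286²/(2·9.81) = 38.96 m
Δp = ρg·h_f = 787.0·9.81·38.96 = 300.8 kPa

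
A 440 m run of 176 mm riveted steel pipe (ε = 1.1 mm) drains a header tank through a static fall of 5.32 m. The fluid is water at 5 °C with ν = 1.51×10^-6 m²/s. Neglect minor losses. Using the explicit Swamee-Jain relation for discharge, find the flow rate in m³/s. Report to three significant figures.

Swamee-Jain (Type II): Q = -0.965·√(gD⁵h_f/L)·ln[ε/(3.7D) + √(3.17ν²L/(gD³h_f))]
√(gD⁵h_f/L) = √(9.81·0.176⁵·5.32/440) = 0.004476
ε/(3.7D) = 0.00169; √(3.17ν²L/(gD³h_f)) = 1.06×10^-4
Q = -0.965·0.004476·ln(0.001795) = 0.02731 m³/s
Check: V = 1.12 m/s, Re = 1.31×10^5, f = 0.03337, h_f = 5.36 m ≈ 5.32 m ✓

Q ≈ 0.0273 m³/s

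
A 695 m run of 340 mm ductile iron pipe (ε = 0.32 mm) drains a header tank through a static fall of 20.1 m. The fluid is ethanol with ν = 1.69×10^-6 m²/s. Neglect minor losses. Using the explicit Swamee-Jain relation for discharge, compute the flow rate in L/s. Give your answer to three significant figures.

Q ≈ 283 L/s

Swamee-Jain (Type II): Q = -0.965·√(gD⁵h_f/L)·ln[ε/(3.7D) + √(3.17ν²L/(gD³h_f))]
√(gD⁵h_f/L) = √(9.81·0.340⁵·20.1/695) = 0.03590
ε/(3.7D) = 2.54×10^-4; √(3.17ν²L/(gD³h_f)) = 2.85×10^-5
Q = -0.965·0.03590·ln(2.829×10^-4) = 0.2831 m³/s
Check: V = 3.12 m/s, Re = 6.27×10^5, f = 0.01996, h_f = 20.2 m ≈ 20.1 m ✓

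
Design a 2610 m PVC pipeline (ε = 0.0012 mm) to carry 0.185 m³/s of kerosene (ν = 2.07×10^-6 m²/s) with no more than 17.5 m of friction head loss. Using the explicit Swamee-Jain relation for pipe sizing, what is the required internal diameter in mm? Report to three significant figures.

D ≈ 365 mm

Swamee-Jain (Type III): D = 0.66·[ε^1.25·(LQ²/(gh_f))^4.75 + ν·Q^9.4·(L/(gh_f))^5.2]^0.04
LQ²/(gh_f) = 0.5203; L/(gh_f) = 15.20
Term 1 = ε^1.25·(…)^4.75 = 1.78×10^-9; Term 2 = ν·Q^9.4·(…)^5.2 = 3.74×10^-7
D = 0.66·(1.78×10^-9 + 3.74×10^-7)^0.04 = 0.3652 m = 365 mm
Check: V = 1.77 m/s, Re = 3.12×10^5, f = 0.01431, h_f = 16.3 m ≈ 17.5 m ✓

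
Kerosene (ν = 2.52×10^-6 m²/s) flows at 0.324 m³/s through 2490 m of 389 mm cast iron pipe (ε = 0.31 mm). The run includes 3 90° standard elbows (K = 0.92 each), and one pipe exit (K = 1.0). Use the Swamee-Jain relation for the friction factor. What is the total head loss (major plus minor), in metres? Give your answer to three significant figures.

V = 4Q/(πD²) = 2.726 m/s; V²/2g = 0.3788 m
Re = 4.21×10^5, ε/D = 7.97×10^-4 → f = 0.01954 (Swamee-Jain)
Major: h_f = f(L/D)·V²/2g = 0.01954·6401·0.3788 = 47.39 m
Minor: ΣK = 3.76; h_m = ΣK·V²/2g = 1.424 m
Total H_L = 47.39 + 1.424 = 48.82 m

H_L ≈ 48.8 m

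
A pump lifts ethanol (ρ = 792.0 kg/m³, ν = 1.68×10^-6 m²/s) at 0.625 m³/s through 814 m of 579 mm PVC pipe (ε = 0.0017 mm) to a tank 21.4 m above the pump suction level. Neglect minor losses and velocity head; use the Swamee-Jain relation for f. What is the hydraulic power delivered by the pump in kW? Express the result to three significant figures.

P_hyd ≈ 128 kW

V = 4Q/(πD²) = 2.374 m/s; Re = 8.18×10^5; ε/D = 2.94×10^-6; f = 0.01207
h_f = f(L/D)V²/2g = 4.875 m
Total head H = z + h_f = 21.4 + 4.875 = 26.28 m
P_hyd = ρgQH = 792.0·9.81·0.625·26.28 = 127.6 kW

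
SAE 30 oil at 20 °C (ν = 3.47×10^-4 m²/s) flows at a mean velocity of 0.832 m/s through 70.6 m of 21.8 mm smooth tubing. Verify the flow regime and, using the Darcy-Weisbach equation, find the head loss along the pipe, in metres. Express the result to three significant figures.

Re = VD/ν = 0.832·0.02180/3.47×10^-4 = 52.3 → laminar (Re < 2300)
f = 64/Re = 1.224
h_f = f(L/D)V²/(2g) = 1.224·(70.6/0.02180)·0.832²/(2·9.81) = 139.9 m

h_f ≈ 140 m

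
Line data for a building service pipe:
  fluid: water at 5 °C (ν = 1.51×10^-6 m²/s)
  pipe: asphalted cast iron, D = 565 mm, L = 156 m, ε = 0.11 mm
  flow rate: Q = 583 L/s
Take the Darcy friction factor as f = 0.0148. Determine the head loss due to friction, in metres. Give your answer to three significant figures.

V = 4Q/(πD²) = 4·0.583/(π·0.565²) = 2.325 m/s
h_f = f(L/D)V²/(2g) = 0.01480·(156/0.565)·2.325²/(2·9.81) = 1.126 m

h_f ≈ 1.13 m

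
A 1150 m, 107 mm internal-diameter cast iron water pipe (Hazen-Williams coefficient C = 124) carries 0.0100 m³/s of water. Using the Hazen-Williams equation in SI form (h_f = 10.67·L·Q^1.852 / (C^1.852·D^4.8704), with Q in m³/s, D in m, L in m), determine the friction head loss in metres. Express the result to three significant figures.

h_f ≈ 17.2 m

h_f = 10.67·1150·0.0100^1.852 / (124^1.852·0.107^4.8704) = 17.18 m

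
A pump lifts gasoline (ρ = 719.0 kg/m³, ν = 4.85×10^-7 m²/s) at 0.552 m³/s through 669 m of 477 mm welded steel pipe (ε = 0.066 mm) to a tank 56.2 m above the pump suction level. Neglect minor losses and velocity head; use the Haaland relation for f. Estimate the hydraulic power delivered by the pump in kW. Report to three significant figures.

V = 4Q/(πD²) = 3.089 m/s; Re = 3.04×10^6; ε/D = 1.38×10^-4; f = 0.01318
h_f = f(L/D)V²/2g = 8.987 m
Total head H = z + h_f = 56.2 + 8.987 = 65.19 m
P_hyd = ρgQH = 719.0·9.81·0.552·65.19 = 253.8 kW

P_hyd ≈ 254 kW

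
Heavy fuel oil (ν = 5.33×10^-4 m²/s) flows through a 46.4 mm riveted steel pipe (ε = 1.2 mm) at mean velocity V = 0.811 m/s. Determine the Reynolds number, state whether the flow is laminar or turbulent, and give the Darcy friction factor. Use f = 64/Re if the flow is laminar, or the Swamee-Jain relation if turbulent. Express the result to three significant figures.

Re ≈ 70.6; laminar; f = 64/Re ≈ 0.907

Re = VD/ν = 0.8110·0.0464/5.33×10^-4 = 70.6
Re < 2300 → laminar → f = 64/Re = 0.9065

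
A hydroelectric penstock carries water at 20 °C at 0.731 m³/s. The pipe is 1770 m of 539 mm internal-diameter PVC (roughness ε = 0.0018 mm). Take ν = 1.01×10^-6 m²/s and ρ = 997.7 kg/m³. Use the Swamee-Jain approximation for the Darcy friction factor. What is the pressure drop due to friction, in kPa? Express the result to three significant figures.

Δp ≈ 181 kPa

V = 4Q/(πD²) = 4·0.731/(π·0.539²) = 3.204 m/s
Re = VD/ν = 3.204·0.539/1.01×10^-6 = 1.71×10^6 → turbulent
ε/D = 0.0018/539 = 3.34×10^-6
Swamee-Jain: f = 0.01074
h_f = f(L/D)V²/(2g) = 0.01074·(1770/0.539)·3.204²/(2·9.81) = 18.46 m
Δp = ρg·h_f = 997.7·9.81·18.46 = 180.6 kPa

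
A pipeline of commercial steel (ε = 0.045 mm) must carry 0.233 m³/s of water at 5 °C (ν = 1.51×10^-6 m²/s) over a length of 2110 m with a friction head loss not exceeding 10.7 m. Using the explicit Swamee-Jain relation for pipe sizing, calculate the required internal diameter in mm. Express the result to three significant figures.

Swamee-Jain (Type III): D = 0.66·[ε^1.25·(LQ²/(gh_f))^4.75 + ν·Q^9.4·(L/(gh_f))^5.2]^0.04
LQ²/(gh_f) = 1.091; L/(gh_f) = 20.10
Term 1 = ε^1.25·(…)^4.75 = 5.58×10^-6; Term 2 = ν·Q^9.4·(…)^5.2 = 1.02×10^-5
D = 0.66·(5.58×10^-6 + 1.02×10^-5)^0.04 = 0.4241 m = 424 mm
Check: V = 1.65 m/s, Re = 4.63×10^5, f = 0.01467, h_f = 10.1 m ≈ 10.7 m ✓

D ≈ 424 mm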